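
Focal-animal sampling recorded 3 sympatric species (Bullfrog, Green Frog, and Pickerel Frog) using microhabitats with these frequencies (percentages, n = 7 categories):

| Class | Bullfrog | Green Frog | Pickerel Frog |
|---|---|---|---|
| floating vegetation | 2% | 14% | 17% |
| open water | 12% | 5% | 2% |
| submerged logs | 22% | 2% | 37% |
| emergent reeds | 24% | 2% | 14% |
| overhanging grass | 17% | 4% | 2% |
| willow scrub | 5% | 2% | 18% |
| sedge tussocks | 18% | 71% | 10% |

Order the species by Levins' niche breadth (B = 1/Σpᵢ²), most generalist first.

Bullfrog > Pickerel Frog > Green Frog

Convert percentages to proportions (divide by 100).
Σp_Bullᵢ² = 0.02² + 0.12² + 0.22² + 0.24² + 0.17² + 0.05² + 0.18² = 0.0004 + 0.0144 + 0.0484 + 0.0576 + 0.0289 + 0.0025 + 0.0324 = 0.1846
B_Bull = 1 / 0.1846 = 5.4171
Σp_Greeᵢ² = 0.14² + 0.05² + 0.02² + 0.02² + 0.04² + 0.02² + 0.71² = 0.0196 + 0.0025 + 0.0004 + 0.0004 + 0.0016 + 0.0004 + 0.5041 = 0.5290
B_Gree = 1 / 0.5290 = 1.8904
Σp_Pickᵢ² = 0.17² + 0.02² + 0.37² + 0.14² + 0.02² + 0.18² + 0.10² = 0.0289 + 0.0004 + 0.1369 + 0.0196 + 0.0004 + 0.0324 + 0.0100 = 0.2286
B_Pick = 1 / 0.2286 = 4.3745
Ranking by B (broadest → narrowest): Bullfrog (5.42) > Pickerel Frog (4.37) > Green Frog (1.89)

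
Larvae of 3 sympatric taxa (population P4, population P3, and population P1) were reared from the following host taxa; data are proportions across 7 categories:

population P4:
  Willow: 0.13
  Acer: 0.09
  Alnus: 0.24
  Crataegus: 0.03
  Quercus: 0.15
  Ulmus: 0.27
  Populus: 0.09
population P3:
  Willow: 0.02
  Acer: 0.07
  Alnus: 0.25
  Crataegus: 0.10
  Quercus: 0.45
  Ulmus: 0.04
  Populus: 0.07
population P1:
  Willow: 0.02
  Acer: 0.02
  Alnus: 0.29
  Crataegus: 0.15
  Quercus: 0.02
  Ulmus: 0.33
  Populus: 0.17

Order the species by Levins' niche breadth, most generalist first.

population P4 > population P1 > population P3

Σp_P4ᵢ² = 0.13² + 0.09² + 0.24² + 0.03² + 0.15² + 0.27² + 0.09² = 0.0169 + 0.0081 + 0.0576 + 0.0009 + 0.0225 + 0.0729 + 0.0081 = 0.1870
B_P4 = 1 / 0.1870 = 5.3476
Σp_P3ᵢ² = 0.02² + 0.07² + 0.25² + 0.10² + 0.45² + 0.04² + 0.07² = 0.0004 + 0.0049 + 0.0625 + 0.0100 + 0.2025 + 0.0016 + 0.0049 = 0.2868
B_P3 = 1 / 0.2868 = 3.4868
Σp_P1ᵢ² = 0.02² + 0.02² + 0.29² + 0.15² + 0.02² + 0.33² + 0.17² = 0.0004 + 0.0004 + 0.0841 + 0.0225 + 0.0004 + 0.1089 + 0.0289 = 0.2456
B_P1 = 1 / 0.2456 = 4.0717
Ranking by B (broadest → narrowest): population P4 (5.35) > population P1 (4.07) > population P3 (3.49)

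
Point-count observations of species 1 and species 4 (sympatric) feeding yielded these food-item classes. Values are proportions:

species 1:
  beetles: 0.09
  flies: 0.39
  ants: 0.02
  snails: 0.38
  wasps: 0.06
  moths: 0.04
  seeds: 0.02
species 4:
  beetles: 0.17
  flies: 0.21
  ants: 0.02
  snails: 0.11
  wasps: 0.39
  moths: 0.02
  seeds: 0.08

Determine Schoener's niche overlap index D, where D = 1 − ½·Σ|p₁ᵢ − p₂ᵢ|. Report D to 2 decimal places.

Σ|p₁ᵢ − p₂ᵢ| = 0.08 + 0.18 + 0.00 + 0.27 + 0.33 + 0.02 + 0.06 = 0.94
D = 1 − ½ × 0.94 = 1 − 0.470 = 0.5300

0.53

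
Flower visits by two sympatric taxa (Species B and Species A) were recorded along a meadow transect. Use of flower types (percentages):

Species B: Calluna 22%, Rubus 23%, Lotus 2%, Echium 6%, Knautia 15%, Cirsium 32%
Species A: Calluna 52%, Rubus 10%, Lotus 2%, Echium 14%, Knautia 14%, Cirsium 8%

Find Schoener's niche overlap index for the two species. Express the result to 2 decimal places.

0.62

Convert percentages to proportions (divide by 100).
Σ|p₁ᵢ − p₂ᵢ| = 0.30 + 0.13 + 0.00 + 0.08 + 0.01 + 0.24 = 0.76
D = 1 − ½ × 0.76 = 1 − 0.380 = 0.6200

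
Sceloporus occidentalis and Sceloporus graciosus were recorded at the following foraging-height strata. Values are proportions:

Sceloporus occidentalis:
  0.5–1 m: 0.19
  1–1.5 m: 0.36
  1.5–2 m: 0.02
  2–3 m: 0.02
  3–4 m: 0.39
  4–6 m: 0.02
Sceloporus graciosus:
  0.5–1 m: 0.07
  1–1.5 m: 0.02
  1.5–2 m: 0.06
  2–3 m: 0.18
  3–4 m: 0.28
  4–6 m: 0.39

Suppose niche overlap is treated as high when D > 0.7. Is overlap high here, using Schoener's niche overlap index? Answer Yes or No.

No

Σ|p₁ᵢ − p₂ᵢ| = 0.12 + 0.34 + 0.04 + 0.16 + 0.11 + 0.37 = 1.14
D = 1 − ½ × 1.14 = 1 − 0.570 = 0.4300
D = 0.4300 < 0.7 → No.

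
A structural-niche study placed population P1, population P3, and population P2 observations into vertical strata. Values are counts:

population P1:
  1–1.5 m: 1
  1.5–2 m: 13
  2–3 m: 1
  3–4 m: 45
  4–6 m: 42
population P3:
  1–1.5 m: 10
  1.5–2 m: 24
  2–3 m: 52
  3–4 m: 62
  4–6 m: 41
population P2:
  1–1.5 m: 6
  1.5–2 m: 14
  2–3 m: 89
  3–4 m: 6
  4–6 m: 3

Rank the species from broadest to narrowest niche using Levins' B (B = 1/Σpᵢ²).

population P3 > population P1 > population P2

Proportions for population P1 (n=102): 1/102=0.0098, 13/102=0.1275, 1/102=0.0098, 45/102=0.4412, 42/102=0.4118
Proportions for population P3 (n=189): 10/189=0.0529, 24/189=0.1270, 52/189=0.2751, 62/189=0.3280, 41/189=0.2169
Proportions for population P2 (n=118): 6/118=0.0508, 14/118=0.1186, 89/118=0.7542, 6/118=0.0508, 3/118=0.0254
Σp_P1ᵢ² = 0.0098² + 0.1275² + 0.0098² + 0.4412² + 0.4118² = 0.000096 + 0.016256 + 0.000096 + 0.194657 + 0.169579 = 0.380684
B_P1 = 1 / 0.380684 = 2.6269
Σp_P3ᵢ² = 0.0529² + 0.1270² + 0.2751² + 0.3280² + 0.2169² = 0.002798 + 0.016129 + 0.075680 + 0.107584 + 0.047046 = 0.249237
B_P3 = 1 / 0.249237 = 4.0122
Σp_P2ᵢ² = 0.0508² + 0.1186² + 0.7542² + 0.0508² + 0.0254² = 0.002581 + 0.014066 + 0.568818 + 0.002581 + 0.000645 = 0.588691
B_P2 = 1 / 0.588691 = 1.6987
Ranking by B (broadest → narrowest): population P3 (4.01) > population P1 (2.63) > population P2 (1.70)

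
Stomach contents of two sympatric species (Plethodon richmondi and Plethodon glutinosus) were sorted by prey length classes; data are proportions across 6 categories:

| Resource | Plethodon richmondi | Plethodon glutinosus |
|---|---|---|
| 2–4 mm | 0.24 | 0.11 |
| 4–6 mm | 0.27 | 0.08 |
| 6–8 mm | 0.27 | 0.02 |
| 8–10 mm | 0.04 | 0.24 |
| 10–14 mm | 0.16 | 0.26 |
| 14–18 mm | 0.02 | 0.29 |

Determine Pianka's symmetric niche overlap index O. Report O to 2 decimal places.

0.48

Σ p₁ᵢp₂ᵢ = 0.0264 + 0.0216 + 0.0054 + 0.0096 + 0.0416 + 0.0058 = 0.1104
Σp_1ᵢ² = 0.24² + 0.27² + 0.27² + 0.04² + 0.16² + 0.02² = 0.0576 + 0.0729 + 0.0729 + 0.0016 + 0.0256 + 0.0004 = 0.2310
Σp_2ᵢ² = 0.11² + 0.08² + 0.02² + 0.24² + 0.26² + 0.29² = 0.0121 + 0.0064 + 0.0004 + 0.0576 + 0.0676 + 0.0841 = 0.2282
O = 0.1104 / √(0.2310 × 0.2282) = 0.1104 / 0.22960 = 0.4808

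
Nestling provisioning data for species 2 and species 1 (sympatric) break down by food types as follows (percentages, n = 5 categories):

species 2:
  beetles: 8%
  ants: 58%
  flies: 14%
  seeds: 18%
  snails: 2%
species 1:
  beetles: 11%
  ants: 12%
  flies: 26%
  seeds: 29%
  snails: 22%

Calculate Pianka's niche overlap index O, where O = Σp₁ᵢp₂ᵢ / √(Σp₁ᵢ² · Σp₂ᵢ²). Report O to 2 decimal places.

Convert percentages to proportions (divide by 100).
Σ p₁ᵢp₂ᵢ = 0.0088 + 0.0696 + 0.0364 + 0.0522 + 0.0044 = 0.1714
Σp_1ᵢ² = 0.08² + 0.58² + 0.14² + 0.18² + 0.02² = 0.0064 + 0.3364 + 0.0196 + 0.0324 + 0.0004 = 0.3952
Σp_2ᵢ² = 0.11² + 0.12² + 0.26² + 0.29² + 0.22² = 0.0121 + 0.0144 + 0.0676 + 0.0841 + 0.0484 = 0.2266
O = 0.1714 / √(0.3952 × 0.2266) = 0.1714 / 0.29925 = 0.5728

0.57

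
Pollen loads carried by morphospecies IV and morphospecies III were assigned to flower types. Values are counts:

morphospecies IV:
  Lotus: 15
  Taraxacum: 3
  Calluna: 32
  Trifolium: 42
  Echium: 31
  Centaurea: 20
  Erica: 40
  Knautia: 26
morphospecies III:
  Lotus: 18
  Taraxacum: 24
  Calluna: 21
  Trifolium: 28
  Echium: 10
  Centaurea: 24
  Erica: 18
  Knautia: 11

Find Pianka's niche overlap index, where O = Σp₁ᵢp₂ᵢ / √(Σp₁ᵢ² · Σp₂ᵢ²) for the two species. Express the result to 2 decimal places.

0.86

Proportions for morphospecies IV (n=209): 15/209=0.0718, 3/209=0.0144, 32/209=0.1531, 42/209=0.2010, 31/209=0.1483, 20/209=0.0957, 40/209=0.1914, 26/209=0.1244
Proportions for morphospecies III (n=154): 18/154=0.1169, 24/154=0.1558, 21/154=0.1364, 28/154=0.1818, 10/154=0.0649, 24/154=0.1558, 18/154=0.1169, 11/154=0.0714
Σ p₁ᵢp₂ᵢ = 0.008393 + 0.002244 + 0.020883 + 0.036542 + 0.009625 + 0.014910 + 0.022375 + 0.008882 = 0.123854
Σp_1ᵢ² = 0.0718² + 0.0144² + 0.1531² + 0.2010² + 0.1483² + 0.0957² + 0.1914² + 0.1244² = 0.005155 + 0.000207 + 0.023440 + 0.040401 + 0.021993 + 0.009158 + 0.036634 + 0.015475 = 0.152463
Σp_2ᵢ² = 0.1169² + 0.1558² + 0.1364² + 0.1818² + 0.0649² + 0.1558² + 0.1169² + 0.0714² = 0.013666 + 0.024274 + 0.018605 + 0.033051 + 0.004212 + 0.024274 + 0.013666 + 0.005098 = 0.136846
O = 0.123854 / √(0.152463 × 0.136846) = 0.123854 / 0.1444436 = 0.8575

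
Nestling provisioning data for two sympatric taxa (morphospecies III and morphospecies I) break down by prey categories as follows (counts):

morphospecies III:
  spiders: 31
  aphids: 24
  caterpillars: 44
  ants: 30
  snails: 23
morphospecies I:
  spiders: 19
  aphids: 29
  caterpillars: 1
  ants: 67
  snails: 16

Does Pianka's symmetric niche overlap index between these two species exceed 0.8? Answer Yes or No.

No

Proportions for morphospecies III (n=152): 31/152=0.2039, 24/152=0.1579, 44/152=0.2895, 30/152=0.1974, 23/152=0.1513
Proportions for morphospecies I (n=132): 19/132=0.1439, 29/132=0.2197, 1/132=0.0076, 67/132=0.5076, 16/132=0.1212
Σ p₁ᵢp₂ᵢ = 0.029341 + 0.034691 + 0.002200 + 0.100200 + 0.018338 = 0.184770
Σp_1ᵢ² = 0.2039² + 0.1579² + 0.2895² + 0.1974² + 0.1513² = 0.041575 + 0.024932 + 0.083810 + 0.038967 + 0.022892 = 0.212176
Σp_2ᵢ² = 0.1439² + 0.2197² + 0.0076² + 0.5076² + 0.1212² = 0.020707 + 0.048268 + 0.000058 + 0.257658 + 0.014689 = 0.341380
O = 0.184770 / √(0.212176 × 0.341380) = 0.184770 / 0.2691331 = 0.6865
O = 0.6865 < 0.8 → No.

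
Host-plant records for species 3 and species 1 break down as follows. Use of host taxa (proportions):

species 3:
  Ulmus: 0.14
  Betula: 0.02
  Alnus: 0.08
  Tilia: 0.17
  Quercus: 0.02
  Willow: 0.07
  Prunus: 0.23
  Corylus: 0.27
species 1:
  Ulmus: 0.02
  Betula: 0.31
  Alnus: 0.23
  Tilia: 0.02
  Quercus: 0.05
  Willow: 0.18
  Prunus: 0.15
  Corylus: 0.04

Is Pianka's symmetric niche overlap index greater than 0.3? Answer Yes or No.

Σ p₁ᵢp₂ᵢ = 0.0028 + 0.0062 + 0.0184 + 0.0034 + 0.0010 + 0.0126 + 0.0345 + 0.0108 = 0.0897
Σp_1ᵢ² = 0.14² + 0.02² + 0.08² + 0.17² + 0.02² + 0.07² + 0.23² + 0.27² = 0.0196 + 0.0004 + 0.0064 + 0.0289 + 0.0004 + 0.0049 + 0.0529 + 0.0729 = 0.1864
Σp_2ᵢ² = 0.02² + 0.31² + 0.23² + 0.02² + 0.05² + 0.18² + 0.15² + 0.04² = 0.0004 + 0.0961 + 0.0529 + 0.0004 + 0.0025 + 0.0324 + 0.0225 + 0.0016 = 0.2088
O = 0.0897 / √(0.1864 × 0.2088) = 0.0897 / 0.19728 = 0.4547
O = 0.4547 > 0.3 → Yes.

Yes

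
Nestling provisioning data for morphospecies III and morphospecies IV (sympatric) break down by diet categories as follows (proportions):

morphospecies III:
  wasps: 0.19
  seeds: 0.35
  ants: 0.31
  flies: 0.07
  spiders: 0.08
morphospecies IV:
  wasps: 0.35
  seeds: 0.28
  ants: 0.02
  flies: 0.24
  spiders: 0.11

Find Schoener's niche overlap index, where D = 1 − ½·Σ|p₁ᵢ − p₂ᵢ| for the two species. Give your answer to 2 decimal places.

Σ|p₁ᵢ − p₂ᵢ| = 0.16 + 0.07 + 0.29 + 0.17 + 0.03 = 0.72
D = 1 − ½ × 0.72 = 1 − 0.360 = 0.6400

0.64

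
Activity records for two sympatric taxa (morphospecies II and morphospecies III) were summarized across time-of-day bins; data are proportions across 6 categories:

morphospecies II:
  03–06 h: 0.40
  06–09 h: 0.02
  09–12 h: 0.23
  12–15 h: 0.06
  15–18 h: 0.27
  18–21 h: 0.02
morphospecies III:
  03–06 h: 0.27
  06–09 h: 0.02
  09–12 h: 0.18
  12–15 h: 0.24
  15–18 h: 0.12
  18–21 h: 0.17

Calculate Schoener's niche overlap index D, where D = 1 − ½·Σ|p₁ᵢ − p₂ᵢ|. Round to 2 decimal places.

0.67

Σ|p₁ᵢ − p₂ᵢ| = 0.13 + 0.00 + 0.05 + 0.18 + 0.15 + 0.15 = 0.66
D = 1 − ½ × 0.66 = 1 − 0.330 = 0.6700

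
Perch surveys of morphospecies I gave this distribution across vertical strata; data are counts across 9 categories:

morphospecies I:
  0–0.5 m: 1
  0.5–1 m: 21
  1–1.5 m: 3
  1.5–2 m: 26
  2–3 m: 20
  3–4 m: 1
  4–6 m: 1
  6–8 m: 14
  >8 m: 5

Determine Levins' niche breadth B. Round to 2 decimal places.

Proportions for morphospecies I (n=92): 1/92=0.0109, 21/92=0.2283, 3/92=0.0326, 26/92=0.2826, 20/92=0.2174, 1/92=0.0109, 1/92=0.0109, 14/92=0.1522, 5/92=0.0543
Σpᵢ² = 0.0109² + 0.2283² + 0.0326² + 0.2826² + 0.2174² + 0.0109² + 0.0109² + 0.1522² + 0.0543² = 0.000119 + 0.052121 + 0.001063 + 0.079863 + 0.047263 + 0.000119 + 0.000119 + 0.023165 + 0.002948 = 0.206780
B = 1 / 0.206780 = 4.8361

4.84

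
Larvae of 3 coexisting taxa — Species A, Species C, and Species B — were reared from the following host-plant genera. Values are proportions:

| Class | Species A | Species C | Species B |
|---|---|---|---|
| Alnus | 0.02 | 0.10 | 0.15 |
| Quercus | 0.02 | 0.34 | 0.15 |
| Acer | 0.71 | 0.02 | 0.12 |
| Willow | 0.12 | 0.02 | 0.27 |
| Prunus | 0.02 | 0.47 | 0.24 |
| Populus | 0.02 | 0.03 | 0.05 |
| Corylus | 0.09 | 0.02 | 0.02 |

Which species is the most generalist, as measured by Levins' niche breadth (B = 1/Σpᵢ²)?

Σp_Aᵢ² = 0.02² + 0.02² + 0.71² + 0.12² + 0.02² + 0.02² + 0.09² = 0.0004 + 0.0004 + 0.5041 + 0.0144 + 0.0004 + 0.0004 + 0.0081 = 0.5282
B_A = 1 / 0.5282 = 1.8932
Σp_Cᵢ² = 0.10² + 0.34² + 0.02² + 0.02² + 0.47² + 0.03² + 0.02² = 0.0100 + 0.1156 + 0.0004 + 0.0004 + 0.2209 + 0.0009 + 0.0004 = 0.3486
B_C = 1 / 0.3486 = 2.8686
Σp_Bᵢ² = 0.15² + 0.15² + 0.12² + 0.27² + 0.24² + 0.05² + 0.02² = 0.0225 + 0.0225 + 0.0144 + 0.0729 + 0.0576 + 0.0025 + 0.0004 = 0.1928
B_B = 1 / 0.1928 = 5.1867
Highest B → broadest niche (most generalist): Species B (B = 5.19).

Species B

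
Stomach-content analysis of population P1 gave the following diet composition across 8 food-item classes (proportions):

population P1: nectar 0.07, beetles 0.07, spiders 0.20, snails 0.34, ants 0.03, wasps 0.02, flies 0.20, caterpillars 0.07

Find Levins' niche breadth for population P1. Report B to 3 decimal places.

4.726

Σpᵢ² = 0.07² + 0.07² + 0.20² + 0.34² + 0.03² + 0.02² + 0.20² + 0.07² = 0.0049 + 0.0049 + 0.0400 + 0.1156 + 0.0009 + 0.0004 + 0.0400 + 0.0049 = 0.2116
B = 1 / 0.2116 = 4.72590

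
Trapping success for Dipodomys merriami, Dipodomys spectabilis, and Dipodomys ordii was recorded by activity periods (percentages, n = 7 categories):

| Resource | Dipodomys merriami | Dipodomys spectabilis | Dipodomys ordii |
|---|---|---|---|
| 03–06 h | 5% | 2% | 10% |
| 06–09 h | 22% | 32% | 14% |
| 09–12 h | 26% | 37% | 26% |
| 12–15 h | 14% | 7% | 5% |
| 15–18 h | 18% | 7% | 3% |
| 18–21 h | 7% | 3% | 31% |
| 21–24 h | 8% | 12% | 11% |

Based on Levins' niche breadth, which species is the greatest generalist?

Dipodomys merriami

Convert percentages to proportions (divide by 100).
Σp_merrᵢ² = 0.05² + 0.22² + 0.26² + 0.14² + 0.18² + 0.07² + 0.08² = 0.0025 + 0.0484 + 0.0676 + 0.0196 + 0.0324 + 0.0049 + 0.0064 = 0.1818
B_merr = 1 / 0.1818 = 5.5006
Σp_specᵢ² = 0.02² + 0.32² + 0.37² + 0.07² + 0.07² + 0.03² + 0.12² = 0.0004 + 0.1024 + 0.1369 + 0.0049 + 0.0049 + 0.0009 + 0.0144 = 0.2648
B_spec = 1 / 0.2648 = 3.7764
Σp_ordiᵢ² = 0.10² + 0.14² + 0.26² + 0.05² + 0.03² + 0.31² + 0.11² = 0.0100 + 0.0196 + 0.0676 + 0.0025 + 0.0009 + 0.0961 + 0.0121 = 0.2088
B_ordi = 1 / 0.2088 = 4.7893
Highest B → broadest niche (most generalist): Dipodomys merriami (B = 5.50).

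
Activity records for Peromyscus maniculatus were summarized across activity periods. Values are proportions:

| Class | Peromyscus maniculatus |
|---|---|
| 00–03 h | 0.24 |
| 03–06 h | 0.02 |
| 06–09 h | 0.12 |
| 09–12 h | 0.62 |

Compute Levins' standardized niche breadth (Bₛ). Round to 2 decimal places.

0.40

Σpᵢ² = 0.24² + 0.02² + 0.12² + 0.62² = 0.0576 + 0.0004 + 0.0144 + 0.3844 = 0.4568
B = 1 / 0.4568 = 2.1891
Bₛ = (B − 1)/(n − 1) = (2.1891 − 1)/(4 − 1) = 1.1891/3 = 0.3964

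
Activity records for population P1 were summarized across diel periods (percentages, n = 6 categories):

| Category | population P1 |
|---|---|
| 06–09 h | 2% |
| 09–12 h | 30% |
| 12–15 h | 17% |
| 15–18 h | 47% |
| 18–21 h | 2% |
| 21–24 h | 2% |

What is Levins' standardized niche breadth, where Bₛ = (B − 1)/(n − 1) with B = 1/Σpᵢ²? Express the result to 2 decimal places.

Convert percentages to proportions (divide by 100).
Σpᵢ² = 0.02² + 0.30² + 0.17² + 0.47² + 0.02² + 0.02² = 0.0004 + 0.0900 + 0.0289 + 0.2209 + 0.0004 + 0.0004 = 0.3410
B = 1 / 0.3410 = 2.9326
Bₛ = (B − 1)/(n − 1) = (2.9326 − 1)/(6 − 1) = 1.9326/5 = 0.3865

0.39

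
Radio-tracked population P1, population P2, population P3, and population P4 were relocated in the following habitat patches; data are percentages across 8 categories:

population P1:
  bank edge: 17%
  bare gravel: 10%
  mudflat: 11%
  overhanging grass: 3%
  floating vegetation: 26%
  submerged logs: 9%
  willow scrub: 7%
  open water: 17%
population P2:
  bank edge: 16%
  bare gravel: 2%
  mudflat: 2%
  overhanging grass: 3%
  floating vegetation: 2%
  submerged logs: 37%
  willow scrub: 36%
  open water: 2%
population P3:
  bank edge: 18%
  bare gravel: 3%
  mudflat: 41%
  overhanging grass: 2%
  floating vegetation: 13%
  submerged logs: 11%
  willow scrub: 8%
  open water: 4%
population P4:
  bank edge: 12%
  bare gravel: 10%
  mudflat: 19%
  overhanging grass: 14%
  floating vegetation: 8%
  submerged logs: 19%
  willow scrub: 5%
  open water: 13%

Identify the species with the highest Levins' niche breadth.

Convert percentages to proportions (divide by 100).
Σp_P1ᵢ² = 0.17² + 0.10² + 0.11² + 0.03² + 0.26² + 0.09² + 0.07² + 0.17² = 0.0289 + 0.0100 + 0.0121 + 0.0009 + 0.0676 + 0.0081 + 0.0049 + 0.0289 = 0.1614
B_P1 = 1 / 0.1614 = 6.1958
Σp_P2ᵢ² = 0.16² + 0.02² + 0.02² + 0.03² + 0.02² + 0.37² + 0.36² + 0.02² = 0.0256 + 0.0004 + 0.0004 + 0.0009 + 0.0004 + 0.1369 + 0.1296 + 0.0004 = 0.2946
B_P2 = 1 / 0.2946 = 3.3944
Σp_P3ᵢ² = 0.18² + 0.03² + 0.41² + 0.02² + 0.13² + 0.11² + 0.08² + 0.04² = 0.0324 + 0.0009 + 0.1681 + 0.0004 + 0.0169 + 0.0121 + 0.0064 + 0.0016 = 0.2388
B_P3 = 1 / 0.2388 = 4.1876
Σp_P4ᵢ² = 0.12² + 0.10² + 0.19² + 0.14² + 0.08² + 0.19² + 0.05² + 0.13² = 0.0144 + 0.0100 + 0.0361 + 0.0196 + 0.0064 + 0.0361 + 0.0025 + 0.0169 = 0.1420
B_P4 = 1 / 0.1420 = 7.0423
Highest B → broadest niche (most generalist): population P4 (B = 7.04).

population P4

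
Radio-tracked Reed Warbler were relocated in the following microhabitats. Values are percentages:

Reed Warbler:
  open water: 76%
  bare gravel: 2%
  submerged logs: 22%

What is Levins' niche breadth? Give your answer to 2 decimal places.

Convert percentages to proportions (divide by 100).
Σpᵢ² = 0.76² + 0.02² + 0.22² = 0.5776 + 0.0004 + 0.0484 = 0.6264
B = 1 / 0.6264 = 1.5964

1.60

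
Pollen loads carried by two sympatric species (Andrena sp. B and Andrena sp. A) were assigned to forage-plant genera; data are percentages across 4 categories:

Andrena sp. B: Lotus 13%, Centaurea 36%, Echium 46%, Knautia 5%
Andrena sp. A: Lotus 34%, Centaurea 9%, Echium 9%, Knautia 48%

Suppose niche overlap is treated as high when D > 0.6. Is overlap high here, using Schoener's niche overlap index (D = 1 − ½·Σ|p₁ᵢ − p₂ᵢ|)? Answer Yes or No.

No

Convert percentages to proportions (divide by 100).
Σ|p₁ᵢ − p₂ᵢ| = 0.21 + 0.27 + 0.37 + 0.43 = 1.28
D = 1 − ½ × 1.28 = 1 − 0.640 = 0.3600
D = 0.3600 < 0.6 → No.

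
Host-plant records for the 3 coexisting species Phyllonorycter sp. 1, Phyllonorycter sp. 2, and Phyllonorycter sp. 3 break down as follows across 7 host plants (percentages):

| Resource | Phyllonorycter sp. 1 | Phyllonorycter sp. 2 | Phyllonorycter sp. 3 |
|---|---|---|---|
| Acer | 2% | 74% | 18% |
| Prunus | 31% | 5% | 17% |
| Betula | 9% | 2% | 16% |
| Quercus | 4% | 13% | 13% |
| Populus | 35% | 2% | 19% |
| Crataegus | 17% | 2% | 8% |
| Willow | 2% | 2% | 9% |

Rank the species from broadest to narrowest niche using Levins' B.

Convert percentages to proportions (divide by 100).
Σp_1ᵢ² = 0.02² + 0.31² + 0.09² + 0.04² + 0.35² + 0.17² + 0.02² = 0.0004 + 0.0961 + 0.0081 + 0.0016 + 0.1225 + 0.0289 + 0.0004 = 0.2580
B_1 = 1 / 0.2580 = 3.8760
Σp_2ᵢ² = 0.74² + 0.05² + 0.02² + 0.13² + 0.02² + 0.02² + 0.02² = 0.5476 + 0.0025 + 0.0004 + 0.0169 + 0.0004 + 0.0004 + 0.0004 = 0.5686
B_2 = 1 / 0.5686 = 1.7587
Σp_3ᵢ² = 0.18² + 0.17² + 0.16² + 0.13² + 0.19² + 0.08² + 0.09² = 0.0324 + 0.0289 + 0.0256 + 0.0169 + 0.0361 + 0.0064 + 0.0081 = 0.1544
B_3 = 1 / 0.1544 = 6.4767
Ranking by B (broadest → narrowest): Phyllonorycter sp. 3 (6.48) > Phyllonorycter sp. 1 (3.88) > Phyllonorycter sp. 2 (1.76)

Phyllonorycter sp. 3 > Phyllonorycter sp. 1 > Phyllonorycter sp. 2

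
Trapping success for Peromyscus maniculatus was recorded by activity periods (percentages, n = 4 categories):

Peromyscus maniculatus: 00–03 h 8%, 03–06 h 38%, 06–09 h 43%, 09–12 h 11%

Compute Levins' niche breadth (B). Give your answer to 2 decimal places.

Convert percentages to proportions (divide by 100).
Σpᵢ² = 0.08² + 0.38² + 0.43² + 0.11² = 0.0064 + 0.1444 + 0.1849 + 0.0121 = 0.3478
B = 1 / 0.3478 = 2.8752

2.88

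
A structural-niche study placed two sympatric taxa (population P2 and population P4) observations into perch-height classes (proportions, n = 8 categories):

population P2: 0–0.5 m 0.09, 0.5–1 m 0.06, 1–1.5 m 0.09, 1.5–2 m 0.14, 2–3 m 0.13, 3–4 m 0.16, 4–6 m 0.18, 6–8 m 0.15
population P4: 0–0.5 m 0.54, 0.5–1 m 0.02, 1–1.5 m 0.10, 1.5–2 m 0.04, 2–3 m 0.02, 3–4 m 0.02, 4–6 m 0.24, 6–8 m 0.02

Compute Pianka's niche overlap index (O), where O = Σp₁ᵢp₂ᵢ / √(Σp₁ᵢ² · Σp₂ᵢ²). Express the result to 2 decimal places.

Σ p₁ᵢp₂ᵢ = 0.0486 + 0.0012 + 0.0090 + 0.0056 + 0.0026 + 0.0032 + 0.0432 + 0.0030 = 0.1164
Σp_1ᵢ² = 0.09² + 0.06² + 0.09² + 0.14² + 0.13² + 0.16² + 0.18² + 0.15² = 0.0081 + 0.0036 + 0.0081 + 0.0196 + 0.0169 + 0.0256 + 0.0324 + 0.0225 = 0.1368
Σp_2ᵢ² = 0.54² + 0.02² + 0.10² + 0.04² + 0.02² + 0.02² + 0.24² + 0.02² = 0.2916 + 0.0004 + 0.0100 + 0.0016 + 0.0004 + 0.0004 + 0.0576 + 0.0004 = 0.3624
O = 0.1164 / √(0.1368 × 0.3624) = 0.1164 / 0.22266 = 0.5228

0.52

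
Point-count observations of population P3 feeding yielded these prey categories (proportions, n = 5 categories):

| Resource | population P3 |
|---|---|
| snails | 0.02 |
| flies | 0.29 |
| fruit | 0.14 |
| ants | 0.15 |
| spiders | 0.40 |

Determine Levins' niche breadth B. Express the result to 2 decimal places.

3.49

Σpᵢ² = 0.02² + 0.29² + 0.14² + 0.15² + 0.40² = 0.0004 + 0.0841 + 0.0196 + 0.0225 + 0.1600 = 0.2866
B = 1 / 0.2866 = 3.4892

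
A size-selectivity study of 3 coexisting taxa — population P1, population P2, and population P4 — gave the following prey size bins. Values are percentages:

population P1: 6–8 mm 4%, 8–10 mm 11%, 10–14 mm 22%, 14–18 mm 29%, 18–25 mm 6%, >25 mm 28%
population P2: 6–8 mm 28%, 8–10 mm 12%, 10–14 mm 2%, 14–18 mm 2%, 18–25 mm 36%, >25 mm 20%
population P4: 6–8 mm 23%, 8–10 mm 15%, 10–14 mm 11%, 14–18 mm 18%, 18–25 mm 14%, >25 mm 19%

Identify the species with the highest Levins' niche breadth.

population P4

Convert percentages to proportions (divide by 100).
Σp_P1ᵢ² = 0.04² + 0.11² + 0.22² + 0.29² + 0.06² + 0.28² = 0.0016 + 0.0121 + 0.0484 + 0.0841 + 0.0036 + 0.0784 = 0.2282
B_P1 = 1 / 0.2282 = 4.3821
Σp_P2ᵢ² = 0.28² + 0.12² + 0.02² + 0.02² + 0.36² + 0.20² = 0.0784 + 0.0144 + 0.0004 + 0.0004 + 0.1296 + 0.0400 = 0.2632
B_P2 = 1 / 0.2632 = 3.7994
Σp_P4ᵢ² = 0.23² + 0.15² + 0.11² + 0.18² + 0.14² + 0.19² = 0.0529 + 0.0225 + 0.0121 + 0.0324 + 0.0196 + 0.0361 = 0.1756
B_P4 = 1 / 0.1756 = 5.6948
Highest B → broadest niche (most generalist): population P4 (B = 5.69).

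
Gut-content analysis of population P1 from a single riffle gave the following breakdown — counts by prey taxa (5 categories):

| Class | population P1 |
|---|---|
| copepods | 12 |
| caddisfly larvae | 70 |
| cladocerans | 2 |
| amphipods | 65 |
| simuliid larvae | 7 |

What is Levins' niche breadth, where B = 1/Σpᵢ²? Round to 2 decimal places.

2.61

Proportions for population P1 (n=156): 12/156=0.0769, 70/156=0.4487, 2/156=0.0128, 65/156=0.4167, 7/156=0.0449
Σpᵢ² = 0.0769² + 0.4487² + 0.0128² + 0.4167² + 0.0449² = 0.005914 + 0.201332 + 0.000164 + 0.173639 + 0.002016 = 0.383065
B = 1 / 0.383065 = 2.6105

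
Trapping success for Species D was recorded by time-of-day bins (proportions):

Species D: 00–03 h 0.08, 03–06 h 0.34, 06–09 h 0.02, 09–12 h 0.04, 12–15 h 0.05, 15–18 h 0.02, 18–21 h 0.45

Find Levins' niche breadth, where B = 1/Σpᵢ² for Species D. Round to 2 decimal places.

Σpᵢ² = 0.08² + 0.34² + 0.02² + 0.04² + 0.05² + 0.02² + 0.45² = 0.0064 + 0.1156 + 0.0004 + 0.0016 + 0.0025 + 0.0004 + 0.2025 = 0.3294
B = 1 / 0.3294 = 3.0358

3.04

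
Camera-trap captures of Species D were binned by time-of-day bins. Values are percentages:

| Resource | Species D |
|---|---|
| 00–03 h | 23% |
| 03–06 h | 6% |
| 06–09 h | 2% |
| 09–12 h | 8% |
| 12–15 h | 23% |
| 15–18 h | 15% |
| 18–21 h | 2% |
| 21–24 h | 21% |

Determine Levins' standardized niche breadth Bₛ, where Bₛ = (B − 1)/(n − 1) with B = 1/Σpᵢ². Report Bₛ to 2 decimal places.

0.64

Convert percentages to proportions (divide by 100).
Σpᵢ² = 0.23² + 0.06² + 0.02² + 0.08² + 0.23² + 0.15² + 0.02² + 0.21² = 0.0529 + 0.0036 + 0.0004 + 0.0064 + 0.0529 + 0.0225 + 0.0004 + 0.0441 = 0.1832
B = 1 / 0.1832 = 5.4585
Bₛ = (B − 1)/(n − 1) = (5.4585 − 1)/(8 − 1) = 4.4585/7 = 0.6369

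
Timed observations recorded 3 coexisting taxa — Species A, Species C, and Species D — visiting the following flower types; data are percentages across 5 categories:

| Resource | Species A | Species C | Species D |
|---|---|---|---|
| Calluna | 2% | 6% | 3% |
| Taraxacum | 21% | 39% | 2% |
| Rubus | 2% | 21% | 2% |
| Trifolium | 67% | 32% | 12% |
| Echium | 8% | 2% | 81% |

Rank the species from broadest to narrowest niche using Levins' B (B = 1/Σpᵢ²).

Convert percentages to proportions (divide by 100).
Σp_Aᵢ² = 0.02² + 0.21² + 0.02² + 0.67² + 0.08² = 0.0004 + 0.0441 + 0.0004 + 0.4489 + 0.0064 = 0.5002
B_A = 1 / 0.5002 = 1.9992
Σp_Cᵢ² = 0.06² + 0.39² + 0.21² + 0.32² + 0.02² = 0.0036 + 0.1521 + 0.0441 + 0.1024 + 0.0004 = 0.3026
B_C = 1 / 0.3026 = 3.3047
Σp_Dᵢ² = 0.03² + 0.02² + 0.02² + 0.12² + 0.81² = 0.0009 + 0.0004 + 0.0004 + 0.0144 + 0.6561 = 0.6722
B_D = 1 / 0.6722 = 1.4877
Ranking by B (broadest → narrowest): Species C (3.30) > Species A (2.00) > Species D (1.49)

Species C > Species A > Species D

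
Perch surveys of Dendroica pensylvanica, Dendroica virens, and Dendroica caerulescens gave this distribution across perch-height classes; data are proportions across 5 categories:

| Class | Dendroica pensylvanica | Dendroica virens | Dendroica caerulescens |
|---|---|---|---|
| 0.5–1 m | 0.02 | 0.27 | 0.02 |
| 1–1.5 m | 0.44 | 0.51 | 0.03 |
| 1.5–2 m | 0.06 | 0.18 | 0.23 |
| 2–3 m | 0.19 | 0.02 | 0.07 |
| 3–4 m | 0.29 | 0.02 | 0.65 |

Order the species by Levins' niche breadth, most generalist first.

Dendroica pensylvanica > Dendroica virens > Dendroica caerulescens

Σp_pensᵢ² = 0.02² + 0.44² + 0.06² + 0.19² + 0.29² = 0.0004 + 0.1936 + 0.0036 + 0.0361 + 0.0841 = 0.3178
B_pens = 1 / 0.3178 = 3.1466
Σp_vireᵢ² = 0.27² + 0.51² + 0.18² + 0.02² + 0.02² = 0.0729 + 0.2601 + 0.0324 + 0.0004 + 0.0004 = 0.3662
B_vire = 1 / 0.3662 = 2.7307
Σp_caerᵢ² = 0.02² + 0.03² + 0.23² + 0.07² + 0.65² = 0.0004 + 0.0009 + 0.0529 + 0.0049 + 0.4225 = 0.4816
B_caer = 1 / 0.4816 = 2.0764
Ranking by B (broadest → narrowest): Dendroica pensylvanica (3.15) > Dendroica virens (2.73) > Dendroica caerulescens (2.08)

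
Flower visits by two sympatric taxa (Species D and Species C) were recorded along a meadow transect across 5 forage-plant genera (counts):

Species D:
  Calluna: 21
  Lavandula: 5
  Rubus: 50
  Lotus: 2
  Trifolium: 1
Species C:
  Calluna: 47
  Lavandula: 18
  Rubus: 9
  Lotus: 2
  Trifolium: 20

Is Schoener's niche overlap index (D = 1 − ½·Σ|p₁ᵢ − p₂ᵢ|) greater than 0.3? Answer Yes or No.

Proportions for Species D (n=79): 21/79=0.2658, 5/79=0.0633, 50/79=0.6329, 2/79=0.0253, 1/79=0.0127
Proportions for Species C (n=96): 47/96=0.4896, 18/96=0.1875, 9/96=0.0938, 2/96=0.0208, 20/96=0.2083
Σ|p₁ᵢ − p₂ᵢ| = 0.2238 + 0.1242 + 0.5391 + 0.0045 + 0.1956 = 1.0872
D = 1 − ½ × 1.0872 = 1 − 0.54360 = 0.45640
D = 0.45640 > 0.3 → Yes.

Yes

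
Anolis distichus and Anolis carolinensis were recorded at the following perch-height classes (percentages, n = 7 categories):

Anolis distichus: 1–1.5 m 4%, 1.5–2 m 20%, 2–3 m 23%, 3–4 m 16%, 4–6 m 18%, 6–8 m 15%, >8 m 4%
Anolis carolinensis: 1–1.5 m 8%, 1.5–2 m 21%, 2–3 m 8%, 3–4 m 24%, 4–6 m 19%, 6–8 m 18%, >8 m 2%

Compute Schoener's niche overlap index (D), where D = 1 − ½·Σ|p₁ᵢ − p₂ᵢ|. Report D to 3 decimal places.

Convert percentages to proportions (divide by 100).
Σ|p₁ᵢ − p₂ᵢ| = 0.04 + 0.01 + 0.15 + 0.08 + 0.01 + 0.03 + 0.02 = 0.34
D = 1 − ½ × 0.34 = 1 − 0.170 = 0.83000

0.830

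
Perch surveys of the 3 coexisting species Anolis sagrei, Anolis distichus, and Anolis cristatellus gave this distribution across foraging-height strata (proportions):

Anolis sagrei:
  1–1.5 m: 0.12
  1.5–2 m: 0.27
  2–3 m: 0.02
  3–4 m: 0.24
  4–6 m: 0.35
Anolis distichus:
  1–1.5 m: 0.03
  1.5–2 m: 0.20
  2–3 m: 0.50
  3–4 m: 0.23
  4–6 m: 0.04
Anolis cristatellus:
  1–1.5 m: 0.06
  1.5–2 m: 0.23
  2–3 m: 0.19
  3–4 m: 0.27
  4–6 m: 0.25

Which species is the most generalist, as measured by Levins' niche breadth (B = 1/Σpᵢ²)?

Σp_sagrᵢ² = 0.12² + 0.27² + 0.02² + 0.24² + 0.35² = 0.0144 + 0.0729 + 0.0004 + 0.0576 + 0.1225 = 0.2678
B_sagr = 1 / 0.2678 = 3.7341
Σp_distᵢ² = 0.03² + 0.20² + 0.50² + 0.23² + 0.04² = 0.0009 + 0.0400 + 0.2500 + 0.0529 + 0.0016 = 0.3454
B_dist = 1 / 0.3454 = 2.8952
Σp_crisᵢ² = 0.06² + 0.23² + 0.19² + 0.27² + 0.25² = 0.0036 + 0.0529 + 0.0361 + 0.0729 + 0.0625 = 0.2280
B_cris = 1 / 0.2280 = 4.3860
Highest B → broadest niche (most generalist): Anolis cristatellus (B = 4.39).

Anolis cristatellus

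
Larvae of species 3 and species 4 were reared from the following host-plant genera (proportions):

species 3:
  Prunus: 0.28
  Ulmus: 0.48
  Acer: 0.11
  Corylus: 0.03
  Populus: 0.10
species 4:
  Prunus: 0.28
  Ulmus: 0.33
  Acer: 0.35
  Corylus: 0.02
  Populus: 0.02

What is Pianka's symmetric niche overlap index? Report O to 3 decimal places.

Σ p₁ᵢp₂ᵢ = 0.0784 + 0.1584 + 0.0385 + 0.0006 + 0.0020 = 0.2779
Σp_1ᵢ² = 0.28² + 0.48² + 0.11² + 0.03² + 0.10² = 0.0784 + 0.2304 + 0.0121 + 0.0009 + 0.0100 = 0.3318
Σp_2ᵢ² = 0.28² + 0.33² + 0.35² + 0.02² + 0.02² = 0.0784 + 0.1089 + 0.1225 + 0.0004 + 0.0004 = 0.3106
O = 0.2779 / √(0.3318 × 0.3106) = 0.2779 / 0.321025 = 0.86566

0.866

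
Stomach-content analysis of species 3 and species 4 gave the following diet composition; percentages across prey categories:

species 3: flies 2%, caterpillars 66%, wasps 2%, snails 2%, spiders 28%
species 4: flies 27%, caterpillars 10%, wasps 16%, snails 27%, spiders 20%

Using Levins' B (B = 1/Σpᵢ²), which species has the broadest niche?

Convert percentages to proportions (divide by 100).
Σp_3ᵢ² = 0.02² + 0.66² + 0.02² + 0.02² + 0.28² = 0.0004 + 0.4356 + 0.0004 + 0.0004 + 0.0784 = 0.5152
B_3 = 1 / 0.5152 = 1.9410
Σp_4ᵢ² = 0.27² + 0.10² + 0.16² + 0.27² + 0.20² = 0.0729 + 0.0100 + 0.0256 + 0.0729 + 0.0400 = 0.2214
B_4 = 1 / 0.2214 = 4.5167
Highest B → broadest niche (most generalist): species 4 (B = 4.52).

species 4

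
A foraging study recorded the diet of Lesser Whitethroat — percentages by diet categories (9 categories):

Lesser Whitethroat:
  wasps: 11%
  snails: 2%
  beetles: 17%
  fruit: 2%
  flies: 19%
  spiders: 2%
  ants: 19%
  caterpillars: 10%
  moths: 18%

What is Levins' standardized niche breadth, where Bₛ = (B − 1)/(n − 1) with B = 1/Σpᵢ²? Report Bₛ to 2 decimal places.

Convert percentages to proportions (divide by 100).
Σpᵢ² = 0.11² + 0.02² + 0.17² + 0.02² + 0.19² + 0.02² + 0.19² + 0.10² + 0.18² = 0.0121 + 0.0004 + 0.0289 + 0.0004 + 0.0361 + 0.0004 + 0.0361 + 0.0100 + 0.0324 = 0.1568
B = 1 / 0.1568 = 6.3776
Bₛ = (B − 1)/(n − 1) = (6.3776 − 1)/(9 − 1) = 5.3776/8 = 0.6722

0.67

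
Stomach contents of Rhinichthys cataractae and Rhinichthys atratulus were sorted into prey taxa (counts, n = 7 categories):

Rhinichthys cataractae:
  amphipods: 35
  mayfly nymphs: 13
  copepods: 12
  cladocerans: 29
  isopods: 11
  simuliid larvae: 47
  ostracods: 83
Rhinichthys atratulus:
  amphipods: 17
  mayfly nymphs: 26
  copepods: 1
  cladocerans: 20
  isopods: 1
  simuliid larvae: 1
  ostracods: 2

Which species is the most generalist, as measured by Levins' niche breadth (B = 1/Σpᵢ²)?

Rhinichthys cataractae

Proportions for Rhinichthys cataractae (n=230): 35/230=0.1522, 13/230=0.0565, 12/230=0.0522, 29/230=0.1261, 11/230=0.0478, 47/230=0.2043, 83/230=0.3609
Proportions for Rhinichthys atratulus (n=68): 17/68=0.2500, 26/68=0.3824, 1/68=0.0147, 20/68=0.2941, 1/68=0.0147, 1/68=0.0147, 2/68=0.0294
Σp_cataᵢ² = 0.1522² + 0.0565² + 0.0522² + 0.1261² + 0.0478² + 0.2043² + 0.3609² = 0.023165 + 0.003192 + 0.002725 + 0.015901 + 0.002285 + 0.041738 + 0.130249 = 0.219255
B_cata = 1 / 0.219255 = 4.5609
Σp_atraᵢ² = 0.2500² + 0.3824² + 0.0147² + 0.2941² + 0.0147² + 0.0147² + 0.0294² = 0.062500 + 0.146230 + 0.000216 + 0.086495 + 0.000216 + 0.000216 + 0.000864 = 0.296737
B_atra = 1 / 0.296737 = 3.3700
Highest B → broadest niche (most generalist): Rhinichthys cataractae (B = 4.56).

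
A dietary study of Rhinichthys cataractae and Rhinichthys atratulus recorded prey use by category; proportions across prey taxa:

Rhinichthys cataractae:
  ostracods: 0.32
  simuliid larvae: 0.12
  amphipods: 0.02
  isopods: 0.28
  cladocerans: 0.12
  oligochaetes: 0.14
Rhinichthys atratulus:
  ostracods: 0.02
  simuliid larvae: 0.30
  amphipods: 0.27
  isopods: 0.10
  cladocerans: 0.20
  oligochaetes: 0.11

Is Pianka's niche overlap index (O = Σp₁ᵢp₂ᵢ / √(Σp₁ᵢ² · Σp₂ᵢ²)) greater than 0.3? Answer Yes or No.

Σ p₁ᵢp₂ᵢ = 0.0064 + 0.0360 + 0.0054 + 0.0280 + 0.0240 + 0.0154 = 0.1152
Σp_1ᵢ² = 0.32² + 0.12² + 0.02² + 0.28² + 0.12² + 0.14² = 0.1024 + 0.0144 + 0.0004 + 0.0784 + 0.0144 + 0.0196 = 0.2296
Σp_2ᵢ² = 0.02² + 0.30² + 0.27² + 0.10² + 0.20² + 0.11² = 0.0004 + 0.0900 + 0.0729 + 0.0100 + 0.0400 + 0.0121 = 0.2254
O = 0.1152 / √(0.2296 × 0.2254) = 0.1152 / 0.22749 = 0.5064
O = 0.5064 > 0.3 → Yes.

Yes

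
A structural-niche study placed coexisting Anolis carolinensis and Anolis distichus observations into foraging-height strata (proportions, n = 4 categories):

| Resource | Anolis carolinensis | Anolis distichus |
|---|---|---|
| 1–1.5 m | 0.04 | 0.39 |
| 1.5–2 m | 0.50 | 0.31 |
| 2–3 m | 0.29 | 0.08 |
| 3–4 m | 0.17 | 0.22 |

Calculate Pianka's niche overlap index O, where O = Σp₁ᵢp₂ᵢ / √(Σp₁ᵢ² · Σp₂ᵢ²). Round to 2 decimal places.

Σ p₁ᵢp₂ᵢ = 0.0156 + 0.1550 + 0.0232 + 0.0374 = 0.2312
Σp_1ᵢ² = 0.04² + 0.50² + 0.29² + 0.17² = 0.0016 + 0.2500 + 0.0841 + 0.0289 = 0.3646
Σp_2ᵢ² = 0.39² + 0.31² + 0.08² + 0.22² = 0.1521 + 0.0961 + 0.0064 + 0.0484 = 0.3030
O = 0.2312 / √(0.3646 × 0.3030) = 0.2312 / 0.33238 = 0.6956

0.70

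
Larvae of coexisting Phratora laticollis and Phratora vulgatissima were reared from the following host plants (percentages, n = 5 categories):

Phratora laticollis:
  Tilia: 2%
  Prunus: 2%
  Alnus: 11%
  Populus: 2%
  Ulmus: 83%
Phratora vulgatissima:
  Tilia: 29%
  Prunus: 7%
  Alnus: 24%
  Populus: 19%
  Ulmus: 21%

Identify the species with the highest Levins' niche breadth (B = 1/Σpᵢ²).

Convert percentages to proportions (divide by 100).
Σp_latiᵢ² = 0.02² + 0.02² + 0.11² + 0.02² + 0.83² = 0.0004 + 0.0004 + 0.0121 + 0.0004 + 0.6889 = 0.7022
B_lati = 1 / 0.7022 = 1.4241
Σp_vulgᵢ² = 0.29² + 0.07² + 0.24² + 0.19² + 0.21² = 0.0841 + 0.0049 + 0.0576 + 0.0361 + 0.0441 = 0.2268
B_vulg = 1 / 0.2268 = 4.4092
Highest B → broadest niche (most generalist): Phratora vulgatissima (B = 4.41).

Phratora vulgatissima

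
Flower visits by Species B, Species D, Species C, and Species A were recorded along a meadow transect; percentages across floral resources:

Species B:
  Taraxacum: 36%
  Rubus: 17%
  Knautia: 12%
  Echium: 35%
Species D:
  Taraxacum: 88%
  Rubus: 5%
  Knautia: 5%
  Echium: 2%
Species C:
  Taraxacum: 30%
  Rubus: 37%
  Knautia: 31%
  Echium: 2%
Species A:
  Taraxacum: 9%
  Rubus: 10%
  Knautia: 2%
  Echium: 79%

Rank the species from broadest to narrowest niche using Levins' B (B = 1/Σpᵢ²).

Convert percentages to proportions (divide by 100).
Σp_Bᵢ² = 0.36² + 0.17² + 0.12² + 0.35² = 0.1296 + 0.0289 + 0.0144 + 0.1225 = 0.2954
B_B = 1 / 0.2954 = 3.3852
Σp_Dᵢ² = 0.88² + 0.05² + 0.05² + 0.02² = 0.7744 + 0.0025 + 0.0025 + 0.0004 = 0.7798
B_D = 1 / 0.7798 = 1.2824
Σp_Cᵢ² = 0.30² + 0.37² + 0.31² + 0.02² = 0.0900 + 0.1369 + 0.0961 + 0.0004 = 0.3234
B_C = 1 / 0.3234 = 3.0921
Σp_Aᵢ² = 0.09² + 0.10² + 0.02² + 0.79² = 0.0081 + 0.0100 + 0.0004 + 0.6241 = 0.6426
B_A = 1 / 0.6426 = 1.5562
Ranking by B (broadest → narrowest): Species B (3.39) > Species C (3.09) > Species A (1.56) > Species D (1.28)

Species B > Species C > Species A > Species D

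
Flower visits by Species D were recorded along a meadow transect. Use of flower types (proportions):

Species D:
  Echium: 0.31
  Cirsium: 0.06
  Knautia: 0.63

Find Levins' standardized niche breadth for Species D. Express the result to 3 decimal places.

0.507

Σpᵢ² = 0.31² + 0.06² + 0.63² = 0.0961 + 0.0036 + 0.3969 = 0.4966
B = 1 / 0.4966 = 2.01369
Bₛ = (B − 1)/(n − 1) = (2.01369 − 1)/(3 − 1) = 1.01369/2 = 0.50685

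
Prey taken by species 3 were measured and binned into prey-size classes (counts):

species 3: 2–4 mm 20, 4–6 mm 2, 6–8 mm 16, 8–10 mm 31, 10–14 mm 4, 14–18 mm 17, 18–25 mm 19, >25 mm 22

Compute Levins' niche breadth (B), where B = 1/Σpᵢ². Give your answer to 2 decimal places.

Proportions for species 3 (n=131): 20/131=0.1527, 2/131=0.0153, 16/131=0.1221, 31/131=0.2366, 4/131=0.0305, 17/131=0.1298, 19/131=0.1450, 22/131=0.1679
Σpᵢ² = 0.1527² + 0.0153² + 0.1221² + 0.2366² + 0.0305² + 0.1298² + 0.1450² + 0.1679² = 0.023317 + 0.000234 + 0.014908 + 0.055980 + 0.000930 + 0.016848 + 0.021025 + 0.028190 = 0.161432
B = 1 / 0.161432 = 6.1946

6.19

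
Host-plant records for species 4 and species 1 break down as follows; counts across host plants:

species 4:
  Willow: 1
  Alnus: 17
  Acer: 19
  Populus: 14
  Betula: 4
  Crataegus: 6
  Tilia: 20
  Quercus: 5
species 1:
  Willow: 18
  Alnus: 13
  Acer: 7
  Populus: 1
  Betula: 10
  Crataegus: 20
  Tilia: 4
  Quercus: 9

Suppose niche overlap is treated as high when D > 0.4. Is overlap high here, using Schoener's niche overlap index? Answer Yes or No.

Proportions for species 4 (n=86): 1/86=0.0116, 17/86=0.1977, 19/86=0.2209, 14/86=0.1628, 4/86=0.0465, 6/86=0.0698, 20/86=0.2326, 5/86=0.0581
Proportions for species 1 (n=82): 18/82=0.2195, 13/82=0.1585, 7/82=0.0854, 1/82=0.0122, 10/82=0.1220, 20/82=0.2439, 4/82=0.0488, 9/82=0.1098
Σ|p₁ᵢ − p₂ᵢ| = 0.2079 + 0.0392 + 0.1355 + 0.1506 + 0.0755 + 0.1741 + 0.1838 + 0.0517 = 1.0183
D = 1 − ½ × 1.0183 = 1 − 0.50915 = 0.49085
D = 0.49085 > 0.4 → Yes.

Yes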